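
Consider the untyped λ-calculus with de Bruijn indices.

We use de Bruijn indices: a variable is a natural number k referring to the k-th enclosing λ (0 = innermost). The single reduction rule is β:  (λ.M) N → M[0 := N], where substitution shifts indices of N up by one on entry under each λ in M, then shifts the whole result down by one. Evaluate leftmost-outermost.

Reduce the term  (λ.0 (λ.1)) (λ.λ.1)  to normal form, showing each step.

  start: (λ.0 (λ.1)) (λ.λ.1)
  →1  (λ.λ.1) (λ.λ.λ.1)
  →2  λ.λ.λ.λ.1

Answer: normal form = λ.λ.λ.λ.1  (in 2 steps)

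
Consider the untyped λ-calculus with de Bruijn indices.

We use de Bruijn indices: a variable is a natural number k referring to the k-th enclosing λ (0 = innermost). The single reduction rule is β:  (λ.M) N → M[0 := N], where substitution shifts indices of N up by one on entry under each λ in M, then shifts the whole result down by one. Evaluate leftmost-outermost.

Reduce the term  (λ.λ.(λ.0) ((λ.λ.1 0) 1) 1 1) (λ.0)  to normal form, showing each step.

  start: (λ.λ.(λ.0) ((λ.λ.1 0) 1) 1 1) (λ.0)
  [1] λ.(λ.0) ((λ.λ.1 0) (λ.0)) (λ.0) (λ.0)
  [2] λ.(λ.λ.1 0) (λ.0) (λ.0) (λ.0)
  [3] λ.(λ.(λ.0) 0) (λ.0) (λ.0)
  [4] λ.(λ.0) (λ.0) (λ.0)
  [5] λ.(λ.0) (λ.0)
  [6] λ.λ.0

Answer: normal form = λ.λ.0  (in 6 steps)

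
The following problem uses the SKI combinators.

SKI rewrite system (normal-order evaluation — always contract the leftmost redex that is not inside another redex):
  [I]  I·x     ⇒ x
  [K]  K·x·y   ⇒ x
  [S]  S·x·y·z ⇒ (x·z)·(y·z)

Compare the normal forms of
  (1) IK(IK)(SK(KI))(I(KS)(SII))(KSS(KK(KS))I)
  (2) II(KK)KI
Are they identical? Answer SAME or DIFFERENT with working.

Term A:
  start: IK(IK)(SK(KI))(I(KS)(SII))(KSS(KK(KS))I)
  →1  K(IK)(SK(KI))(I(KS)(SII))(KSS(KK(KS))I)
  →2  IK(I(KS)(SII))(KSS(KK(KS))I)
  →3  K(I(KS)(SII))(KSS(KK(KS))I)
  →4  I(KS)(SII)
  →5  KS(SII)
  →6  S

Term B:
  start: II(KK)KI
  →1  I(KK)KI
  →2  KKKI
  →3  KI

Answer: DIFFERENT — A ⇓ S, B ⇓ KI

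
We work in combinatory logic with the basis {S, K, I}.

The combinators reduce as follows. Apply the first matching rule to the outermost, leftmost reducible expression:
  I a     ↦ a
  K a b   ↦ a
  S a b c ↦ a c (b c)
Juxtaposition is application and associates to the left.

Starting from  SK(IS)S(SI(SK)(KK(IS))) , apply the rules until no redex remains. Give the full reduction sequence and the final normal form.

Answer: normal form = S(K(SKK))  (in 6 steps)

Derivation:
  start: SK(IS)S(SI(SK)(KK(IS)))
  →1  KS(ISS)(SI(SK)(KK(IS)))
  →2  S(SI(SK)(KK(IS)))
  →3  S(I(KK(IS))(SK(KK(IS))))
  →4  S(KK(IS)(SK(KK(IS))))
  →5  S(K(SK(KK(IS))))
  →6  S(K(SKK))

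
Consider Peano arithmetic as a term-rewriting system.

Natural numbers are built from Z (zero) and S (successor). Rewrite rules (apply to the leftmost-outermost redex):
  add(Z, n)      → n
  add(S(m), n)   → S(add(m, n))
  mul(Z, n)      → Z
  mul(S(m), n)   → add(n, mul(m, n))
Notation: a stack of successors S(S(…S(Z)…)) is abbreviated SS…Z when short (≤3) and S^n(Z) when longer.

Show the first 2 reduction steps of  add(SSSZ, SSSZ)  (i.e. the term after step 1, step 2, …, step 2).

Answer: after 2 steps: S(S(add(SZ, SSSZ)))

Reduction:
  start: add(SSSZ, SSSZ)
  →1  S(add(SSZ, SSSZ))
  →2  S(S(add(SZ, SSSZ)))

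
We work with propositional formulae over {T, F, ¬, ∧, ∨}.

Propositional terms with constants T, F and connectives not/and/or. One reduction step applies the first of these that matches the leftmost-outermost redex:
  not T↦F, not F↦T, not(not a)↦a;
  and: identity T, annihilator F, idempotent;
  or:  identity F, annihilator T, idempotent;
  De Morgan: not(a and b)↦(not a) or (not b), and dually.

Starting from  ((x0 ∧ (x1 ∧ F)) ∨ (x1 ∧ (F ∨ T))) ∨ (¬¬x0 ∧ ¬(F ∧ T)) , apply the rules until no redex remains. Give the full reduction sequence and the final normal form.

Answer: normal form = x1 ∨ x0  (in 10 steps)

Working:
  start: ((x0 ∧ (x1 ∧ F)) ∨ (x1 ∧ (F ∨ T))) ∨ (¬¬x0 ∧ ¬(F ∧ T))
  [1] ((x0 ∧ F) ∨ (x1 ∧ (F ∨ T))) ∨ (¬¬x0 ∧ ¬(F ∧ T))
  [2] (F ∨ (x1 ∧ (F ∨ T))) ∨ (¬¬x0 ∧ ¬(F ∧ T))
  [3] (x1 ∧ (F ∨ T)) ∨ (¬¬x0 ∧ ¬(F ∧ T))
  [4] (x1 ∧ T) ∨ (¬¬x0 ∧ ¬(F ∧ T))
  [5] x1 ∨ (¬¬x0 ∧ ¬(F ∧ T))
  [6] x1 ∨ (x0 ∧ ¬(F ∧ T))
  [7] x1 ∨ (x0 ∧ (¬F ∨ ¬T))
  [8] x1 ∨ (x0 ∧ (T ∨ ¬T))
  [9] x1 ∨ (x0 ∧ T)
  [10] x1 ∨ x0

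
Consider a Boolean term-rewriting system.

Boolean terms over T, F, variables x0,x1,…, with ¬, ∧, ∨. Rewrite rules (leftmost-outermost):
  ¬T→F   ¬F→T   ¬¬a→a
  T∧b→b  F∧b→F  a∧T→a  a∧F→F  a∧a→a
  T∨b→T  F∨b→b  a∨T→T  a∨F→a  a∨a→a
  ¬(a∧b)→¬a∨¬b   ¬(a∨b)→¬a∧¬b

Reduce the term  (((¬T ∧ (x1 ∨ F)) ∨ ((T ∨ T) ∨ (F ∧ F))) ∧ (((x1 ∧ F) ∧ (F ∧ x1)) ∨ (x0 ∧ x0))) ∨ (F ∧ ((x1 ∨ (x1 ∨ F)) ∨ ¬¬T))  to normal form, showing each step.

Answer: normal form = x0  (in 12 steps)

Reduction:
  start: (((¬T ∧ (x1 ∨ F)) ∨ ((T ∨ T) ∨ (F ∧ F))) ∧ (((x1 ∧ F) ∧ (F ∧ x1)) ∨ (x0 ∧ x0))) ∨ (F ∧ ((x1 ∨ (x1 ∨ F)) ∨ ¬¬T))
  [1] (((F ∧ (x1 ∨ F)) ∨ ((T ∨ T) ∨ (F ∧ F))) ∧ (((x1 ∧ F) ∧ (F ∧ x1)) ∨ (x0 ∧ x0))) ∨ (F ∧ ((x1 ∨ (x1 ∨ F)) ∨ ¬¬T))
  [2] ((F ∨ ((T ∨ T) ∨ (F ∧ F))) ∧ (((x1 ∧ F) ∧ (F ∧ x1)) ∨ (x0 ∧ x0))) ∨ (F ∧ ((x1 ∨ (x1 ∨ F)) ∨ ¬¬T))
  [3] (((T ∨ T) ∨ (F ∧ F)) ∧ (((x1 ∧ F) ∧ (F ∧ x1)) ∨ (x0 ∧ x0))) ∨ (F ∧ ((x1 ∨ (x1 ∨ F)) ∨ ¬¬T))
  [4] ((T ∨ (F ∧ F)) ∧ (((x1 ∧ F) ∧ (F ∧ x1)) ∨ (x0 ∧ x0))) ∨ (F ∧ ((x1 ∨ (x1 ∨ F)) ∨ ¬¬T))
  [5] (T ∧ (((x1 ∧ F) ∧ (F ∧ x1)) ∨ (x0 ∧ x0))) ∨ (F ∧ ((x1 ∨ (x1 ∨ F)) ∨ ¬¬T))
  [6] (((x1 ∧ F) ∧ (F ∧ x1)) ∨ (x0 ∧ x0)) ∨ (F ∧ ((x1 ∨ (x1 ∨ F)) ∨ ¬¬T))
  [7] ((F ∧ (F ∧ x1)) ∨ (x0 ∧ x0)) ∨ (F ∧ ((x1 ∨ (x1 ∨ F)) ∨ ¬¬T))
  [8] (F ∨ (x0 ∧ x0)) ∨ (F ∧ ((x1 ∨ (x1 ∨ F)) ∨ ¬¬T))
  [9] (x0 ∧ x0) ∨ (F ∧ ((x1 ∨ (x1 ∨ F)) ∨ ¬¬T))
  [10] x0 ∨ (F ∧ ((x1 ∨ (x1 ∨ F)) ∨ ¬¬T))
  [11] x0 ∨ F
  [12] x0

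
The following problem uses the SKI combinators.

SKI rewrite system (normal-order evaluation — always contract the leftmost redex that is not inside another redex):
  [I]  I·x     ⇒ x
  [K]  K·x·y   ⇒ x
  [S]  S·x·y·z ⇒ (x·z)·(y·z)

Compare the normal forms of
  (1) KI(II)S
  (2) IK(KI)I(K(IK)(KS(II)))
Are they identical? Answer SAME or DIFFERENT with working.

Term A:
  start: KI(II)S
  step 1: IS
  step 2: S

Term B:
  start: IK(KI)I(K(IK)(KS(II)))
  step 1: K(KI)I(K(IK)(KS(II)))
  step 2: KI(K(IK)(KS(II)))
  step 3: I

Answer: DIFFERENT — A ⇓ S, B ⇓ I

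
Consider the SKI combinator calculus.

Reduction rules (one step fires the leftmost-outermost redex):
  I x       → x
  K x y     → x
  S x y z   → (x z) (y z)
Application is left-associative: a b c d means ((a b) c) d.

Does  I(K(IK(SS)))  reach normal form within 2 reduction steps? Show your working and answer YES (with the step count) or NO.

Answer: YES — reaches normal form K(K(SS)) in 2 ≤ 2 steps

Working:
  start: I(K(IK(SS)))
  →1  K(IK(SS))
  →2  K(K(SS))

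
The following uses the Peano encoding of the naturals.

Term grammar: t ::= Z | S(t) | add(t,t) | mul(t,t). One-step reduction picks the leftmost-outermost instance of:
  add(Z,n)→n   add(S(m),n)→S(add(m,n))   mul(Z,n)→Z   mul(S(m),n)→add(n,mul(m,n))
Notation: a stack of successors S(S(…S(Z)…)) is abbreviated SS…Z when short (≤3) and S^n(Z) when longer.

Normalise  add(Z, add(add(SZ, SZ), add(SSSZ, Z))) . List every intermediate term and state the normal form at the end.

  start: add(Z, add(add(SZ, SZ), add(SSSZ, Z)))
  [1] add(add(SZ, SZ), add(SSSZ, Z))
  [2] add(S(add(Z, SZ)), add(SSSZ, Z))
  [3] S(add(add(Z, SZ), add(SSSZ, Z)))
  [4] S(add(SZ, add(SSSZ, Z)))
  [5] S(S(add(Z, add(SSSZ, Z))))
  [6] S(S(add(SSSZ, Z)))
  [7] S(S(S(add(SSZ, Z))))
  [8] S(S(S(S(add(SZ, Z)))))
  [9] S(S(S(S(S(add(Z, Z))))))
  [10] S^5(Z)

Answer: normal form = S^5(Z)  (in 10 steps)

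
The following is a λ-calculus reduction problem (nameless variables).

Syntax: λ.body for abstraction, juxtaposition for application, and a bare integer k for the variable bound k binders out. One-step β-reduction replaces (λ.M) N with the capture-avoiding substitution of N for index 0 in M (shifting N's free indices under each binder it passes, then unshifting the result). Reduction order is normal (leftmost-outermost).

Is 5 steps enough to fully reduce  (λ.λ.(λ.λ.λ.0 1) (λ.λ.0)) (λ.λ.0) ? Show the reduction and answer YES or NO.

Answer: YES — reaches normal form λ.λ.λ.0 1 in 2 ≤ 5 steps

Working:
  start: (λ.λ.(λ.λ.λ.0 1) (λ.λ.0)) (λ.λ.0)
  [1] λ.(λ.λ.λ.0 1) (λ.λ.0)
  [2] λ.λ.λ.0 1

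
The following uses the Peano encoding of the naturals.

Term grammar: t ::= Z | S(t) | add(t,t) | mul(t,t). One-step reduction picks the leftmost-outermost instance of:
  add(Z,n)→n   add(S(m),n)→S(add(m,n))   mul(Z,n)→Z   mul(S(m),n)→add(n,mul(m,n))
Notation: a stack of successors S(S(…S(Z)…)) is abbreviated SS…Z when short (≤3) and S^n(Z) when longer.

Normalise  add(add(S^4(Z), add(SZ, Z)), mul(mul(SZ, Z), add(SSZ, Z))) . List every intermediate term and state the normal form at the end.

Answer: normal form = S^5(Z)  (in 17 steps)

Derivation:
  start: add(add(S^4(Z), add(SZ, Z)), mul(mul(SZ, Z), add(SSZ, Z)))
  →1  add(S(add(SSSZ, add(SZ, Z))), mul(mul(SZ, Z), add(SSZ, Z)))
  →2  S(add(add(SSSZ, add(SZ, Z)), mul(mul(SZ, Z), add(SSZ, Z))))
  →3  S(add(S(add(SSZ, add(SZ, Z))), mul(mul(SZ, Z), add(SSZ, Z))))
  →4  S(S(add(add(SSZ, add(SZ, Z)), mul(mul(SZ, Z), add(SSZ, Z)))))
  →5  S(S(add(S(add(SZ, add(SZ, Z))), mul(mul(SZ, Z), add(SSZ, Z)))))
  →6  S(S(S(add(add(SZ, add(SZ, Z)), mul(mul(SZ, Z), add(SSZ, Z))))))
  →7  S(S(S(add(S(add(Z, add(SZ, Z))), mul(mul(SZ, Z), add(SSZ, Z))))))
  →8  S(S(S(S(add(add(Z, add(SZ, Z)), mul(mul(SZ, Z), add(SSZ, Z)))))))
  →9  S(S(S(S(add(add(SZ, Z), mul(mul(SZ, Z), add(SSZ, Z)))))))
  →10  S(S(S(S(add(S(add(Z, Z)), mul(mul(SZ, Z), add(SSZ, Z)))))))
  →11  S(S(S(S(S(add(add(Z, Z), mul(mul(SZ, Z), add(SSZ, Z))))))))
  →12  S(S(S(S(S(add(Z, mul(mul(SZ, Z), add(SSZ, Z))))))))
  →13  S(S(S(S(S(mul(mul(SZ, Z), add(SSZ, Z)))))))
  →14  S(S(S(S(S(mul(add(Z, mul(Z, Z)), add(SSZ, Z)))))))
  →15  S(S(S(S(S(mul(mul(Z, Z), add(SSZ, Z)))))))
  →16  S(S(S(S(S(mul(Z, add(SSZ, Z)))))))
  →17  S^5(Z)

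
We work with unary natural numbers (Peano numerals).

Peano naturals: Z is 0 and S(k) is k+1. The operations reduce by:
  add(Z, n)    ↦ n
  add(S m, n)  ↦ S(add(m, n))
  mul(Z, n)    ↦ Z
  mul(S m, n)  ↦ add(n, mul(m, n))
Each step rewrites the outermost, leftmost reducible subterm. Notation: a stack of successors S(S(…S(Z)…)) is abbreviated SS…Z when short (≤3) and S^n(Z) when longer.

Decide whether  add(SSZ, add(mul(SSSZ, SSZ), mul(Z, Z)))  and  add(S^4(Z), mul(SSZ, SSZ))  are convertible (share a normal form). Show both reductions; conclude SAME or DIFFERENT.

Answer: SAME — A ⇓ S^8(Z), B ⇓ S^8(Z)

Reduction:
Term A:
  start: add(SSZ, add(mul(SSSZ, SSZ), mul(Z, Z)))
  step 1: S(add(SZ, add(mul(SSSZ, SSZ), mul(Z, Z))))
  step 2: S(S(add(Z, add(mul(SSSZ, SSZ), mul(Z, Z)))))
  step 3: S(S(add(mul(SSSZ, SSZ), mul(Z, Z))))
  step 4: S(S(add(add(SSZ, mul(SSZ, SSZ)), mul(Z, Z))))
  step 5: S(S(add(S(add(SZ, mul(SSZ, SSZ))), mul(Z, Z))))
  step 6: S(S(S(add(add(SZ, mul(SSZ, SSZ)), mul(Z, Z)))))
  step 7: S(S(S(add(S(add(Z, mul(SSZ, SSZ))), mul(Z, Z)))))
  step 8: S(S(S(S(add(add(Z, mul(SSZ, SSZ)), mul(Z, Z))))))
  step 9: S(S(S(S(add(mul(SSZ, SSZ), mul(Z, Z))))))
  step 10: S(S(S(S(add(add(SSZ, mul(SZ, SSZ)), mul(Z, Z))))))
  step 11: S(S(S(S(add(S(add(SZ, mul(SZ, SSZ))), mul(Z, Z))))))
  step 12: S(S(S(S(S(add(add(SZ, mul(SZ, SSZ)), mul(Z, Z)))))))
  step 13: S(S(S(S(S(add(S(add(Z, mul(SZ, SSZ))), mul(Z, Z)))))))
  step 14: S(S(S(S(S(S(add(add(Z, mul(SZ, SSZ)), mul(Z, Z))))))))
  step 15: S(S(S(S(S(S(add(mul(SZ, SSZ), mul(Z, Z))))))))
  step 16: S(S(S(S(S(S(add(add(SSZ, mul(Z, SSZ)), mul(Z, Z))))))))
  step 17: S(S(S(S(S(S(add(S(add(SZ, mul(Z, SSZ))), mul(Z, Z))))))))
  step 18: S(S(S(S(S(S(S(add(add(SZ, mul(Z, SSZ)), mul(Z, Z)))))))))
  step 19: S(S(S(S(S(S(S(add(S(add(Z, mul(Z, SSZ))), mul(Z, Z)))))))))
  step 20: S(S(S(S(S(S(S(S(add(add(Z, mul(Z, SSZ)), mul(Z, Z))))))))))
  step 21: S(S(S(S(S(S(S(S(add(mul(Z, SSZ), mul(Z, Z))))))))))
  step 22: S(S(S(S(S(S(S(S(add(Z, mul(Z, Z))))))))))
  step 23: S(S(S(S(S(S(S(S(mul(Z, Z)))))))))
  step 24: S^8(Z)

Term B:
  start: add(S^4(Z), mul(SSZ, SSZ))
  step 1: S(add(SSSZ, mul(SSZ, SSZ)))
  step 2: S(S(add(SSZ, mul(SSZ, SSZ))))
  step 3: S(S(S(add(SZ, mul(SSZ, SSZ)))))
  step 4: S(S(S(S(add(Z, mul(SSZ, SSZ))))))
  step 5: S(S(S(S(mul(SSZ, SSZ)))))
  step 6: S(S(S(S(add(SSZ, mul(SZ, SSZ))))))
  step 7: S(S(S(S(S(add(SZ, mul(SZ, SSZ)))))))
  step 8: S(S(S(S(S(S(add(Z, mul(SZ, SSZ))))))))
  step 9: S(S(S(S(S(S(mul(SZ, SSZ)))))))
  step 10: S(S(S(S(S(S(add(SSZ, mul(Z, SSZ))))))))
  step 11: S(S(S(S(S(S(S(add(SZ, mul(Z, SSZ)))))))))
  step 12: S(S(S(S(S(S(S(S(add(Z, mul(Z, SSZ))))))))))
  step 13: S(S(S(S(S(S(S(S(mul(Z, SSZ)))))))))
  step 14: S^8(Z)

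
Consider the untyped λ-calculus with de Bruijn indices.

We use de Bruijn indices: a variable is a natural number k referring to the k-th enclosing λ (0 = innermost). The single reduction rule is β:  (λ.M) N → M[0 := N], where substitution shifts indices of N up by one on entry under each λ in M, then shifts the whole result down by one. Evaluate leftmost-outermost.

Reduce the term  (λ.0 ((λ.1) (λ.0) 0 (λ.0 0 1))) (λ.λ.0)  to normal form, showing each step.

Answer: normal form = λ.0  (in 2 steps)

Working:
  start: (λ.0 ((λ.1) (λ.0) 0 (λ.0 0 1))) (λ.λ.0)
  step 1: (λ.λ.0) ((λ.λ.λ.0) (λ.0) (λ.λ.0) (λ.0 0 (λ.λ.0)))
  step 2: λ.0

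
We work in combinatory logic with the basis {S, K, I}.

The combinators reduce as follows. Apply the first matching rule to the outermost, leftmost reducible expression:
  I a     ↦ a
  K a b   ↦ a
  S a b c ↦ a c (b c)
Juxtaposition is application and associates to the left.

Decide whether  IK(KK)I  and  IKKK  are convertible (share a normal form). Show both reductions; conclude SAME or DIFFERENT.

Term A:
  start: IK(KK)I
  →1  K(KK)I
  →2  KK

Term B:
  start: IKKK
  →1  KKK
  →2  K

Answer: DIFFERENT — A ⇓ KK, B ⇓ K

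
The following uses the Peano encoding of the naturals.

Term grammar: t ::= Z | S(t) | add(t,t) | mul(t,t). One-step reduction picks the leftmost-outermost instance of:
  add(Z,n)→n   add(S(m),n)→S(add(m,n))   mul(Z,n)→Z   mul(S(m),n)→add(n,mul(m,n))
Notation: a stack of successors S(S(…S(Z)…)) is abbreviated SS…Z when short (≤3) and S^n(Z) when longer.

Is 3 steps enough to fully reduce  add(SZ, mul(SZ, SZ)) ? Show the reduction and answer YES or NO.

  start: add(SZ, mul(SZ, SZ))
  [1] S(add(Z, mul(SZ, SZ)))
  [2] S(mul(SZ, SZ))
  [3] S(add(SZ, mul(Z, SZ)))

Answer: NO — after 3 steps the term is S(add(SZ, mul(Z, SZ))), not yet normal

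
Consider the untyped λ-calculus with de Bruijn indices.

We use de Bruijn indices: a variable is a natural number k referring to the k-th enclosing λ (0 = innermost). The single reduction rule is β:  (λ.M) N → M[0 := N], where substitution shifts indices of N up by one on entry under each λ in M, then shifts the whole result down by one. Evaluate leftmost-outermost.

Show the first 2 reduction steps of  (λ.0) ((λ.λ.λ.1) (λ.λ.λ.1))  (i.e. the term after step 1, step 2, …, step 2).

Answer: after 2 steps: λ.λ.1

Reduction:
  start: (λ.0) ((λ.λ.λ.1) (λ.λ.λ.1))
  step 1: (λ.λ.λ.1) (λ.λ.λ.1)
  step 2: λ.λ.1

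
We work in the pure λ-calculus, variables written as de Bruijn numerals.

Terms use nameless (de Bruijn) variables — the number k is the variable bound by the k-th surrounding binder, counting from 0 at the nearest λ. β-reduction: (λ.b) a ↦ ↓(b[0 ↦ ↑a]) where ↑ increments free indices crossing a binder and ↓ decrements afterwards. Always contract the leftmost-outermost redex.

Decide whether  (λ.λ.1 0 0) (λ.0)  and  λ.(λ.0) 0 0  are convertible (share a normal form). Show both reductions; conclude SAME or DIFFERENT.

Term A:
  start: (λ.λ.1 0 0) (λ.0)
  →1  λ.(λ.0) 0 0
  →2  λ.0 0

Term B:
  start: λ.(λ.0) 0 0
  →1  λ.0 0

Answer: SAME — A ⇓ λ.0 0, B ⇓ λ.0 0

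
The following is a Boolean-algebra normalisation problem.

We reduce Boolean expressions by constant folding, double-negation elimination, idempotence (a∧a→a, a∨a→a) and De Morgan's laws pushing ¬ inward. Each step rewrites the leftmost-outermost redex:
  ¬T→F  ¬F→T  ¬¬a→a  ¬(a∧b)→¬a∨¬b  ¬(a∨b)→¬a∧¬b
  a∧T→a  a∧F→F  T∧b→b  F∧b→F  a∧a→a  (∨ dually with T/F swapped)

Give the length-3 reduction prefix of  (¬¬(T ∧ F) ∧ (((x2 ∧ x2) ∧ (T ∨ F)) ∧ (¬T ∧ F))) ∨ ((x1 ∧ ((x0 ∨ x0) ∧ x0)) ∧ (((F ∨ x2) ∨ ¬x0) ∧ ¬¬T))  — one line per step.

Answer: after 3 steps: F ∨ ((x1 ∧ ((x0 ∨ x0) ∧ x0)) ∧ (((F ∨ x2) ∨ ¬x0) ∧ ¬¬T))

Reduction:
  start: (¬¬(T ∧ F) ∧ (((x2 ∧ x2) ∧ (T ∨ F)) ∧ (¬T ∧ F))) ∨ ((x1 ∧ ((x0 ∨ x0) ∧ x0)) ∧ (((F ∨ x2) ∨ ¬x0) ∧ ¬¬T))
  step 1: ((T ∧ F) ∧ (((x2 ∧ x2) ∧ (T ∨ F)) ∧ (¬T ∧ F))) ∨ ((x1 ∧ ((x0 ∨ x0) ∧ x0)) ∧ (((F ∨ x2) ∨ ¬x0) ∧ ¬¬T))
  step 2: (F ∧ (((x2 ∧ x2) ∧ (T ∨ F)) ∧ (¬T ∧ F))) ∨ ((x1 ∧ ((x0 ∨ x0) ∧ x0)) ∧ (((F ∨ x2) ∨ ¬x0) ∧ ¬¬T))
  step 3: F ∨ ((x1 ∧ ((x0 ∨ x0) ∧ x0)) ∧ (((F ∨ x2) ∨ ¬x0) ∧ ¬¬T))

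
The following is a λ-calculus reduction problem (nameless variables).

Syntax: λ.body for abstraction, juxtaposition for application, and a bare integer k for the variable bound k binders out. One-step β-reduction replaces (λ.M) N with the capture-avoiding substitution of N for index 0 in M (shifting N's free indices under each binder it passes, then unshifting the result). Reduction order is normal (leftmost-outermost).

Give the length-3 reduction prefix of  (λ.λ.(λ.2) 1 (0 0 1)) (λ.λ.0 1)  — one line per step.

Answer: after 3 steps: λ.λ.0 (1 1 (λ.λ.0 1))

Reduction:
  start: (λ.λ.(λ.2) 1 (0 0 1)) (λ.λ.0 1)
  step 1: λ.(λ.λ.λ.0 1) (λ.λ.0 1) (0 0 (λ.λ.0 1))
  step 2: λ.(λ.λ.0 1) (0 0 (λ.λ.0 1))
  step 3: λ.λ.0 (1 1 (λ.λ.0 1))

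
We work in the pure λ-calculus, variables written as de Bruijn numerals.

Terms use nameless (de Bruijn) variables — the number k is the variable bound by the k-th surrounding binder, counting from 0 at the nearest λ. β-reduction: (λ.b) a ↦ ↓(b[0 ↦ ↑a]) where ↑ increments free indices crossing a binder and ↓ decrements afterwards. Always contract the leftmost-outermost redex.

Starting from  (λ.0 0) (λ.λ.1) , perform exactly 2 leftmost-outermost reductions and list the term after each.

  start: (λ.0 0) (λ.λ.1)
  step 1: (λ.λ.1) (λ.λ.1)
  step 2: λ.λ.λ.1

Answer: after 2 steps: λ.λ.λ.1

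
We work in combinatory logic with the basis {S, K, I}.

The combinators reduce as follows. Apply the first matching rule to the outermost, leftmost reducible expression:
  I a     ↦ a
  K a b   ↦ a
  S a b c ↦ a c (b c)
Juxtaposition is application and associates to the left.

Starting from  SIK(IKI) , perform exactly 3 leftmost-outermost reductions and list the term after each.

Answer: after 3 steps: KI(K(IKI))

Working:
  start: SIK(IKI)
  →1  I(IKI)(K(IKI))
  →2  IKI(K(IKI))
  →3  KI(K(IKI))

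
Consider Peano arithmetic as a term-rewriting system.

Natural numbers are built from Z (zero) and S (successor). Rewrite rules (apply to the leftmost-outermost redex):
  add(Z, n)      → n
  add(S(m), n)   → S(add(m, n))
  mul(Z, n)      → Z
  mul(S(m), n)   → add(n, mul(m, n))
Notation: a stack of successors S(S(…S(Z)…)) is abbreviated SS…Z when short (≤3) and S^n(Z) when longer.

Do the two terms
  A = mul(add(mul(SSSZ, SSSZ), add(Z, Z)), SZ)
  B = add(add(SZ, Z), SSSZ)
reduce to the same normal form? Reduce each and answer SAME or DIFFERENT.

Term A:
  start: mul(add(mul(SSSZ, SSSZ), add(Z, Z)), SZ)
  →1  mul(add(add(SSSZ, mul(SSZ, SSSZ)), add(Z, Z)), SZ)
  →2  mul(add(S(add(SSZ, mul(SSZ, SSSZ))), add(Z, Z)), SZ)
  →3  mul(S(add(add(SSZ, mul(SSZ, SSSZ)), add(Z, Z))), SZ)
  →4  add(SZ, mul(add(add(SSZ, mul(SSZ, SSSZ)), add(Z, Z)), SZ))
  →5  S(add(Z, mul(add(add(SSZ, mul(SSZ, SSSZ)), add(Z, Z)), SZ)))
  →6  S(mul(add(add(SSZ, mul(SSZ, SSSZ)), add(Z, Z)), SZ))
  →7  S(mul(add(S(add(SZ, mul(SSZ, SSSZ))), add(Z, Z)), SZ))
  →8  S(mul(S(add(add(SZ, mul(SSZ, SSSZ)), add(Z, Z))), SZ))
  →9  S(add(SZ, mul(add(add(SZ, mul(SSZ, SSSZ)), add(Z, Z)), SZ)))
  →10  S(S(add(Z, mul(add(add(SZ, mul(SSZ, SSSZ)), add(Z, Z)), SZ))))
  →11  S(S(mul(add(add(SZ, mul(SSZ, SSSZ)), add(Z, Z)), SZ)))
  →12  S(S(mul(add(S(add(Z, mul(SSZ, SSSZ))), add(Z, Z)), SZ)))
  →13  S(S(mul(S(add(add(Z, mul(SSZ, SSSZ)), add(Z, Z))), SZ)))
  →14  S(S(add(SZ, mul(add(add(Z, mul(SSZ, SSSZ)), add(Z, Z)), SZ))))
  →15  S(S(S(add(Z, mul(add(add(Z, mul(SSZ, SSSZ)), add(Z, Z)), SZ)))))
  →16  S(S(S(mul(add(add(Z, mul(SSZ, SSSZ)), add(Z, Z)), SZ))))
  →17  S(S(S(mul(add(mul(SSZ, SSSZ), add(Z, Z)), SZ))))
  →18  S(S(S(mul(add(add(SSSZ, mul(SZ, SSSZ)), add(Z, Z)), SZ))))
  →19  S(S(S(mul(add(S(add(SSZ, mul(SZ, SSSZ))), add(Z, Z)), SZ))))
  →20  S(S(S(mul(S(add(add(SSZ, mul(SZ, SSSZ)), add(Z, Z))), SZ))))
  →21  S(S(S(add(SZ, mul(add(add(SSZ, mul(SZ, SSSZ)), add(Z, Z)), SZ)))))
  →22  S(S(S(S(add(Z, mul(add(add(SSZ, mul(SZ, SSSZ)), add(Z, Z)), SZ))))))
  →23  S(S(S(S(mul(add(add(SSZ, mul(SZ, SSSZ)), add(Z, Z)), SZ)))))
  →24  S(S(S(S(mul(add(S(add(SZ, mul(SZ, SSSZ))), add(Z, Z)), SZ)))))
  →25  S(S(S(S(mul(S(add(add(SZ, mul(SZ, SSSZ)), add(Z, Z))), SZ)))))
  →26  S(S(S(S(add(SZ, mul(add(add(SZ, mul(SZ, SSSZ)), add(Z, Z)), SZ))))))
  →27  S(S(S(S(S(add(Z, mul(add(add(SZ, mul(SZ, SSSZ)), add(Z, Z)), SZ)))))))
  →28  S(S(S(S(S(mul(add(add(SZ, mul(SZ, SSSZ)), add(Z, Z)), SZ))))))
  →29  S(S(S(S(S(mul(add(S(add(Z, mul(SZ, SSSZ))), add(Z, Z)), SZ))))))
  →30  S(S(S(S(S(mul(S(add(add(Z, mul(SZ, SSSZ)), add(Z, Z))), SZ))))))
  →31  S(S(S(S(S(add(SZ, mul(add(add(Z, mul(SZ, SSSZ)), add(Z, Z)), SZ)))))))
  →32  S(S(S(S(S(S(add(Z, mul(add(add(Z, mul(SZ, SSSZ)), add(Z, Z)), SZ))))))))
  →33  S(S(S(S(S(S(mul(add(add(Z, mul(SZ, SSSZ)), add(Z, Z)), SZ)))))))
  →34  S(S(S(S(S(S(mul(add(mul(SZ, SSSZ), add(Z, Z)), SZ)))))))
  →35  S(S(S(S(S(S(mul(add(add(SSSZ, mul(Z, SSSZ)), add(Z, Z)), SZ)))))))
  →36  S(S(S(S(S(S(mul(add(S(add(SSZ, mul(Z, SSSZ))), add(Z, Z)), SZ)))))))
  →37  S(S(S(S(S(S(mul(S(add(add(SSZ, mul(Z, SSSZ)), add(Z, Z))), SZ)))))))
  →38  S(S(S(S(S(S(add(SZ, mul(add(add(SSZ, mul(Z, SSSZ)), add(Z, Z)), SZ))))))))
  →39  S(S(S(S(S(S(S(add(Z, mul(add(add(SSZ, mul(Z, SSSZ)), add(Z, Z)), SZ)))))))))
  →40  S(S(S(S(S(S(S(mul(add(add(SSZ, mul(Z, SSSZ)), add(Z, Z)), SZ))))))))
  →41  S(S(S(S(S(S(S(mul(add(S(add(SZ, mul(Z, SSSZ))), add(Z, Z)), SZ))))))))
  →42  S(S(S(S(S(S(S(mul(S(add(add(SZ, mul(Z, SSSZ)), add(Z, Z))), SZ))))))))
  →43  S(S(S(S(S(S(S(add(SZ, mul(add(add(SZ, mul(Z, SSSZ)), add(Z, Z)), SZ)))))))))
  →44  S(S(S(S(S(S(S(S(add(Z, mul(add(add(SZ, mul(Z, SSSZ)), add(Z, Z)), SZ))))))))))
  →45  S(S(S(S(S(S(S(S(mul(add(add(SZ, mul(Z, SSSZ)), add(Z, Z)), SZ)))))))))
  →46  S(S(S(S(S(S(S(S(mul(add(S(add(Z, mul(Z, SSSZ))), add(Z, Z)), SZ)))))))))
  →47  S(S(S(S(S(S(S(S(mul(S(add(add(Z, mul(Z, SSSZ)), add(Z, Z))), SZ)))))))))
  →48  S(S(S(S(S(S(S(S(add(SZ, mul(add(add(Z, mul(Z, SSSZ)), add(Z, Z)), SZ))))))))))
  →49  S(S(S(S(S(S(S(S(S(add(Z, mul(add(add(Z, mul(Z, SSSZ)), add(Z, Z)), SZ)))))))))))
  →50  S(S(S(S(S(S(S(S(S(mul(add(add(Z, mul(Z, SSSZ)), add(Z, Z)), SZ))))))))))
  →51  S(S(S(S(S(S(S(S(S(mul(add(mul(Z, SSSZ), add(Z, Z)), SZ))))))))))
  →52  S(S(S(S(S(S(S(S(S(mul(add(Z, add(Z, Z)), SZ))))))))))
  →53  S(S(S(S(S(S(S(S(S(mul(add(Z, Z), SZ))))))))))
  →54  S(S(S(S(S(S(S(S(S(mul(Z, SZ))))))))))
  →55  S^9(Z)

Term B:
  start: add(add(SZ, Z), SSSZ)
  →1  add(S(add(Z, Z)), SSSZ)
  →2  S(add(add(Z, Z), SSSZ))
  →3  S(add(Z, SSSZ))
  →4  S^4(Z)

Answer: DIFFERENT — A ⇓ S^9(Z), B ⇓ S^4(Z)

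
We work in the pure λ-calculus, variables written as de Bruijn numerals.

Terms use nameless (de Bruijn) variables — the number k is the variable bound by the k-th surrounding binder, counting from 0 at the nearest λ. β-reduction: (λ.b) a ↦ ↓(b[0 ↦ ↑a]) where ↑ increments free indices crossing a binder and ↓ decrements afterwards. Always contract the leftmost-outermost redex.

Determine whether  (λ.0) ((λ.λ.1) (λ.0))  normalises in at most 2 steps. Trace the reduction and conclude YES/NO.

Answer: YES — reaches normal form λ.λ.0 in 2 ≤ 2 steps

Reduction:
  start: (λ.0) ((λ.λ.1) (λ.0))
  →1  (λ.λ.1) (λ.0)
  →2  λ.λ.0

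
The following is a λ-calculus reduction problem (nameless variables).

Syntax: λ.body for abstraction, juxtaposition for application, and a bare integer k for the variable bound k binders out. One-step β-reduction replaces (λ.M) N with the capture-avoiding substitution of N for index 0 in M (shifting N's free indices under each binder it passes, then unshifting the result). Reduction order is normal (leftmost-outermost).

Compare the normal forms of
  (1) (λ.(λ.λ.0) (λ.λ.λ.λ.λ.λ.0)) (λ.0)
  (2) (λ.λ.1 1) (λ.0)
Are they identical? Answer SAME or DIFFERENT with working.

Answer: DIFFERENT — A ⇓ λ.0, B ⇓ λ.λ.0

Derivation:
Term A:
  start: (λ.(λ.λ.0) (λ.λ.λ.λ.λ.λ.0)) (λ.0)
  step 1: (λ.λ.0) (λ.λ.λ.λ.λ.λ.0)
  step 2: λ.0

Term B:
  start: (λ.λ.1 1) (λ.0)
  step 1: λ.(λ.0) (λ.0)
  step 2: λ.λ.0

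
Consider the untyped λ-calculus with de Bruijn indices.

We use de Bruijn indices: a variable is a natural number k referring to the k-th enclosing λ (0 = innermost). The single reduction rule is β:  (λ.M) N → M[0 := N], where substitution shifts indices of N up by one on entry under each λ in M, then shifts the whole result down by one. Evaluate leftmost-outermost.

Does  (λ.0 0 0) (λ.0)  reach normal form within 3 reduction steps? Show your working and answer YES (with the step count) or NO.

Answer: YES — reaches normal form λ.0 in 3 ≤ 3 steps

Working:
  start: (λ.0 0 0) (λ.0)
  [1] (λ.0) (λ.0) (λ.0)
  [2] (λ.0) (λ.0)
  [3] λ.0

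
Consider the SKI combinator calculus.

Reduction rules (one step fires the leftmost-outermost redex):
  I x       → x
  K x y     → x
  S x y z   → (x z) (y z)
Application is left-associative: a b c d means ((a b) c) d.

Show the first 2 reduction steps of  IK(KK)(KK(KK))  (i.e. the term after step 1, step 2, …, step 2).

Answer: after 2 steps: KK

Reduction:
  start: IK(KK)(KK(KK))
  step 1: K(KK)(KK(KK))
  step 2: KK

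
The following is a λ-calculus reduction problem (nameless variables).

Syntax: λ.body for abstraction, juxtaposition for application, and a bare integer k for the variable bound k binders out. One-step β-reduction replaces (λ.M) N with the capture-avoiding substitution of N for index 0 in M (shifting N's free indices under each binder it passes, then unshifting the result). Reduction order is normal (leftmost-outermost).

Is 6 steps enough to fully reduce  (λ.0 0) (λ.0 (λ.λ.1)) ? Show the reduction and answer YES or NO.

  start: (λ.0 0) (λ.0 (λ.λ.1))
  step 1: (λ.0 (λ.λ.1)) (λ.0 (λ.λ.1))
  step 2: (λ.0 (λ.λ.1)) (λ.λ.1)
  step 3: (λ.λ.1) (λ.λ.1)
  step 4: λ.λ.λ.1

Answer: YES — reaches normal form λ.λ.λ.1 in 4 ≤ 6 steps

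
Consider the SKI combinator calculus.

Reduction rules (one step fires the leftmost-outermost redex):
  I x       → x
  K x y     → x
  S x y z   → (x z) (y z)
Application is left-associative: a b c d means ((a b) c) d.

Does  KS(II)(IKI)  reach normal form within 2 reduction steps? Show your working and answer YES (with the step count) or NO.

Answer: YES — reaches normal form S(KI) in 2 ≤ 2 steps

Derivation:
  start: KS(II)(IKI)
  [1] S(IKI)
  [2] S(KI)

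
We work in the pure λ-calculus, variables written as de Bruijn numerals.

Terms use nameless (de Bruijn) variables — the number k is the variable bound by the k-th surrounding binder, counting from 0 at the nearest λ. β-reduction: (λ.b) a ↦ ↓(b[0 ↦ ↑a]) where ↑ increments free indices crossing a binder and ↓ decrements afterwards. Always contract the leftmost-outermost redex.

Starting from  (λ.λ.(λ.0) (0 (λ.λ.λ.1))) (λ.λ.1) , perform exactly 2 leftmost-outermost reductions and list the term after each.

  start: (λ.λ.(λ.0) (0 (λ.λ.λ.1))) (λ.λ.1)
  [1] λ.(λ.0) (0 (λ.λ.λ.1))
  [2] λ.0 (λ.λ.λ.1)

Answer: after 2 steps: λ.0 (λ.λ.λ.1)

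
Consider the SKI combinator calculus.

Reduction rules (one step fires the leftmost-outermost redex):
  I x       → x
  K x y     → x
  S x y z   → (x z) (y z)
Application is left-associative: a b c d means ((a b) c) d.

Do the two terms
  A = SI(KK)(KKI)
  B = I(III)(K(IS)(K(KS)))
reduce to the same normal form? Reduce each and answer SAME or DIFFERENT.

Answer: DIFFERENT — A ⇓ KK, B ⇓ S

Derivation:
Term A:
  start: SI(KK)(KKI)
  →1  I(KKI)(KK(KKI))
  →2  KKI(KK(KKI))
  →3  K(KK(KKI))
  →4  KK

Term B:
  start: I(III)(K(IS)(K(KS)))
  →1  III(K(IS)(K(KS)))
  →2  II(K(IS)(K(KS)))
  →3  I(K(IS)(K(KS)))
  →4  K(IS)(K(KS))
  →5  IS
  →6  S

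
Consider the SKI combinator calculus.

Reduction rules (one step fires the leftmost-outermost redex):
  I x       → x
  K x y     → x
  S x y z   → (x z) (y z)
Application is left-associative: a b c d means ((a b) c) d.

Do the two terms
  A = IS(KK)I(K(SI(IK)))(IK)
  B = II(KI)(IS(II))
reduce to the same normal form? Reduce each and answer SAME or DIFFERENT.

Answer: DIFFERENT — A ⇓ K(SIK), B ⇓ I

Reduction:
Term A:
  start: IS(KK)I(K(SI(IK)))(IK)
  step 1: S(KK)I(K(SI(IK)))(IK)
  step 2: KK(K(SI(IK)))(I(K(SI(IK))))(IK)
  step 3: K(I(K(SI(IK))))(IK)
  step 4: I(K(SI(IK)))
  step 5: K(SI(IK))
  step 6: K(SIK)

Term B:
  start: II(KI)(IS(II))
  step 1: I(KI)(IS(II))
  step 2: KI(IS(II))
  step 3: I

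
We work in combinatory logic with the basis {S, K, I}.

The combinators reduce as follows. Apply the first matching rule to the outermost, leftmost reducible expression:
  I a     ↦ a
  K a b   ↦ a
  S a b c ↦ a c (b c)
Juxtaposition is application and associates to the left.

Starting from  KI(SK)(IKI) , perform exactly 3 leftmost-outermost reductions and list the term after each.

  start: KI(SK)(IKI)
  →1  I(IKI)
  →2  IKI
  →3  KI

Answer: after 3 steps: KI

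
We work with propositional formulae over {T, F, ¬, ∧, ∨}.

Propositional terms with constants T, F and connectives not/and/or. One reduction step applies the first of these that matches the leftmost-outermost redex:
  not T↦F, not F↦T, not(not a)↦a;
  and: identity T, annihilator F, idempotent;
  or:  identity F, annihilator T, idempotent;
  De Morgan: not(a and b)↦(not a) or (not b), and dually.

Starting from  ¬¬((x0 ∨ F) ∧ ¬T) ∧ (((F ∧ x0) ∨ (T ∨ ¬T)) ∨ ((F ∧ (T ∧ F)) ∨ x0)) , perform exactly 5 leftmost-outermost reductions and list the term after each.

Answer: after 5 steps: F

Reduction:
  start: ¬¬((x0 ∨ F) ∧ ¬T) ∧ (((F ∧ x0) ∨ (T ∨ ¬T)) ∨ ((F ∧ (T ∧ F)) ∨ x0))
  [1] ((x0 ∨ F) ∧ ¬T) ∧ (((F ∧ x0) ∨ (T ∨ ¬T)) ∨ ((F ∧ (T ∧ F)) ∨ x0))
  [2] (x0 ∧ ¬T) ∧ (((F ∧ x0) ∨ (T ∨ ¬T)) ∨ ((F ∧ (T ∧ F)) ∨ x0))
  [3] (x0 ∧ F) ∧ (((F ∧ x0) ∨ (T ∨ ¬T)) ∨ ((F ∧ (T ∧ F)) ∨ x0))
  [4] F ∧ (((F ∧ x0) ∨ (T ∨ ¬T)) ∨ ((F ∧ (T ∧ F)) ∨ x0))
  [5] F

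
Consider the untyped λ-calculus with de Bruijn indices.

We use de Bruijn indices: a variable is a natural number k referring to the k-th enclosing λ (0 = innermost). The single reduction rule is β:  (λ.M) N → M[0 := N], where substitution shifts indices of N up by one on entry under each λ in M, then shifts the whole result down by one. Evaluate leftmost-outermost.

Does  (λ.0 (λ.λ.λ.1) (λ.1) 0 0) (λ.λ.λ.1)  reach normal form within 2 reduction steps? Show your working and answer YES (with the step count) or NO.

  start: (λ.0 (λ.λ.λ.1) (λ.1) 0 0) (λ.λ.λ.1)
  →1  (λ.λ.λ.1) (λ.λ.λ.1) (λ.λ.λ.λ.1) (λ.λ.λ.1) (λ.λ.λ.1)
  →2  (λ.λ.1) (λ.λ.λ.λ.1) (λ.λ.λ.1) (λ.λ.λ.1)

Answer: NO — after 2 steps the term is (λ.λ.1) (λ.λ.λ.λ.1) (λ.λ.λ.1) (λ.λ.λ.1), not yet normal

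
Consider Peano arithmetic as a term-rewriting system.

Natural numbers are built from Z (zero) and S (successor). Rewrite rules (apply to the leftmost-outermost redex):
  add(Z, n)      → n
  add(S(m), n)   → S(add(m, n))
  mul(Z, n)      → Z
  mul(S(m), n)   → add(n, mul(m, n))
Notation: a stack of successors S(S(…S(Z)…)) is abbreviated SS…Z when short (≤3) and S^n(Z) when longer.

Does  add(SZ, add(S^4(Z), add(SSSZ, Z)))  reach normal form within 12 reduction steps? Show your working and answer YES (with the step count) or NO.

  start: add(SZ, add(S^4(Z), add(SSSZ, Z)))
  step 1: S(add(Z, add(S^4(Z), add(SSSZ, Z))))
  step 2: S(add(S^4(Z), add(SSSZ, Z)))
  step 3: S(S(add(SSSZ, add(SSSZ, Z))))
  step 4: S(S(S(add(SSZ, add(SSSZ, Z)))))
  step 5: S(S(S(S(add(SZ, add(SSSZ, Z))))))
  step 6: S(S(S(S(S(add(Z, add(SSSZ, Z)))))))
  step 7: S(S(S(S(S(add(SSSZ, Z))))))
  step 8: S(S(S(S(S(S(add(SSZ, Z)))))))
  step 9: S(S(S(S(S(S(S(add(SZ, Z))))))))
  step 10: S(S(S(S(S(S(S(S(add(Z, Z)))))))))
  step 11: S^8(Z)

Answer: YES — reaches normal form S^8(Z) in 11 ≤ 12 steps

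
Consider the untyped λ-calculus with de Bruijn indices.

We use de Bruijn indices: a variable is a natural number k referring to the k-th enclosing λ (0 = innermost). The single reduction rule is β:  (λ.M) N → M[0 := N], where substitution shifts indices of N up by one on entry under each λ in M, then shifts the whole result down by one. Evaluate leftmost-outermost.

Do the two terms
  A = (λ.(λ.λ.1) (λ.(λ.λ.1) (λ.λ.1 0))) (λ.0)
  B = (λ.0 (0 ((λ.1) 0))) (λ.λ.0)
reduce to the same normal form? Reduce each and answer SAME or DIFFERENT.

Answer: DIFFERENT — A ⇓ λ.λ.λ.λ.λ.1 0, B ⇓ λ.0

Derivation:
Term A:
  start: (λ.(λ.λ.1) (λ.(λ.λ.1) (λ.λ.1 0))) (λ.0)
  [1] (λ.λ.1) (λ.(λ.λ.1) (λ.λ.1 0))
  [2] λ.λ.(λ.λ.1) (λ.λ.1 0)
  [3] λ.λ.λ.λ.λ.1 0

Term B:
  start: (λ.0 (0 ((λ.1) 0))) (λ.λ.0)
  [1] (λ.λ.0) ((λ.λ.0) ((λ.λ.λ.0) (λ.λ.0)))
  [2] λ.0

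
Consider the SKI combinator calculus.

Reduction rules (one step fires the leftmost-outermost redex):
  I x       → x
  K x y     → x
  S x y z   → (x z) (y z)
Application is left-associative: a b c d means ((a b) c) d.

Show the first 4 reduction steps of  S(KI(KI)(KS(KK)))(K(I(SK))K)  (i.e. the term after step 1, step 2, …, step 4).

Answer: after 4 steps: SS(I(SK))

Reduction:
  start: S(KI(KI)(KS(KK)))(K(I(SK))K)
  →1  S(I(KS(KK)))(K(I(SK))K)
  →2  S(KS(KK))(K(I(SK))K)
  →3  SS(K(I(SK))K)
  →4  SS(I(SK))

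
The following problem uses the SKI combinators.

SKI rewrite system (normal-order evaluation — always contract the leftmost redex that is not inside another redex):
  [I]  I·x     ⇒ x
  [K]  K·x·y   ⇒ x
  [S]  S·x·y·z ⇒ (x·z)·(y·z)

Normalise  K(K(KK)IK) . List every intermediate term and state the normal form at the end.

Answer: normal form = KK  (in 2 steps)

Working:
  start: K(K(KK)IK)
  [1] K(KKK)
  [2] KK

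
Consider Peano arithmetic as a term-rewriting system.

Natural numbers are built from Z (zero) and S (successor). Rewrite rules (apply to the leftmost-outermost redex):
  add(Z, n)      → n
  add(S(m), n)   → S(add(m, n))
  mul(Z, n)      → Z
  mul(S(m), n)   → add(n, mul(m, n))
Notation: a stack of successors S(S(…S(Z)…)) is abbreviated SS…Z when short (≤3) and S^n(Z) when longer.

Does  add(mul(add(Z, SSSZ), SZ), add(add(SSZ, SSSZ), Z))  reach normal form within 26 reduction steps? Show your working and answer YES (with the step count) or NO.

Answer: YES — reaches normal form S^8(Z) in 24 ≤ 26 steps

Working:
  start: add(mul(add(Z, SSSZ), SZ), add(add(SSZ, SSSZ), Z))
  step 1: add(mul(SSSZ, SZ), add(add(SSZ, SSSZ), Z))
  step 2: add(add(SZ, mul(SSZ, SZ)), add(add(SSZ, SSSZ), Z))
  step 3: add(S(add(Z, mul(SSZ, SZ))), add(add(SSZ, SSSZ), Z))
  step 4: S(add(add(Z, mul(SSZ, SZ)), add(add(SSZ, SSSZ), Z)))
  step 5: S(add(mul(SSZ, SZ), add(add(SSZ, SSSZ), Z)))
  step 6: S(add(add(SZ, mul(SZ, SZ)), add(add(SSZ, SSSZ), Z)))
  step 7: S(add(S(add(Z, mul(SZ, SZ))), add(add(SSZ, SSSZ), Z)))
  step 8: S(S(add(add(Z, mul(SZ, SZ)), add(add(SSZ, SSSZ), Z))))
  step 9: S(S(add(mul(SZ, SZ), add(add(SSZ, SSSZ), Z))))
  step 10: S(S(add(add(SZ, mul(Z, SZ)), add(add(SSZ, SSSZ), Z))))
  step 11: S(S(add(S(add(Z, mul(Z, SZ))), add(add(SSZ, SSSZ), Z))))
  step 12: S(S(S(add(add(Z, mul(Z, SZ)), add(add(SSZ, SSSZ), Z)))))
  step 13: S(S(S(add(mul(Z, SZ), add(add(SSZ, SSSZ), Z)))))
  step 14: S(S(S(add(Z, add(add(SSZ, SSSZ), Z)))))
  step 15: S(S(S(add(add(SSZ, SSSZ), Z))))
  step 16: S(S(S(add(S(add(SZ, SSSZ)), Z))))
  step 17: S(S(S(S(add(add(SZ, SSSZ), Z)))))
  step 18: S(S(S(S(add(S(add(Z, SSSZ)), Z)))))
  step 19: S(S(S(S(S(add(add(Z, SSSZ), Z))))))
  step 20: S(S(S(S(S(add(SSSZ, Z))))))
  step 21: S(S(S(S(S(S(add(SSZ, Z)))))))
  step 22: S(S(S(S(S(S(S(add(SZ, Z))))))))
  step 23: S(S(S(S(S(S(S(S(add(Z, Z)))))))))
  step 24: S^8(Z)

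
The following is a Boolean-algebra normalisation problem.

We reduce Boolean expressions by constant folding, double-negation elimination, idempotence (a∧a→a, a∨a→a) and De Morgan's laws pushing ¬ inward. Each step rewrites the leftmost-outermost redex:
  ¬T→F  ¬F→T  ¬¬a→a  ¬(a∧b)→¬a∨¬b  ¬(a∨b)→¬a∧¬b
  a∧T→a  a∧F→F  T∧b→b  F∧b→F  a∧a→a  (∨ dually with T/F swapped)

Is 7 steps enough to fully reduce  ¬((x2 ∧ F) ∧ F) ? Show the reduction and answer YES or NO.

Answer: YES — reaches normal form T in 5 ≤ 7 steps

Reduction:
  start: ¬((x2 ∧ F) ∧ F)
  [1] ¬(x2 ∧ F) ∨ ¬F
  [2] (¬x2 ∨ ¬F) ∨ ¬F
  [3] (¬x2 ∨ T) ∨ ¬F
  [4] T ∨ ¬F
  [5] T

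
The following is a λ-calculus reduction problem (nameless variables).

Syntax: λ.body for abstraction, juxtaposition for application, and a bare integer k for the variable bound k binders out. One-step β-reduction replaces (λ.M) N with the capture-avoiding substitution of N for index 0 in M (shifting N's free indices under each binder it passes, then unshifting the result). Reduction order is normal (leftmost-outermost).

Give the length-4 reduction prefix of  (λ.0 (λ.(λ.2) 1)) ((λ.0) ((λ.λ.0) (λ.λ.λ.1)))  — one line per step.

Answer: after 4 steps: λ.(λ.(λ.0) ((λ.λ.0) (λ.λ.λ.1))) ((λ.0) ((λ.λ.0) (λ.λ.λ.1)))

Derivation:
  start: (λ.0 (λ.(λ.2) 1)) ((λ.0) ((λ.λ.0) (λ.λ.λ.1)))
  →1  (λ.0) ((λ.λ.0) (λ.λ.λ.1)) (λ.(λ.(λ.0) ((λ.λ.0) (λ.λ.λ.1))) ((λ.0) ((λ.λ.0) (λ.λ.λ.1))))
  →2  (λ.λ.0) (λ.λ.λ.1) (λ.(λ.(λ.0) ((λ.λ.0) (λ.λ.λ.1))) ((λ.0) ((λ.λ.0) (λ.λ.λ.1))))
  →3  (λ.0) (λ.(λ.(λ.0) ((λ.λ.0) (λ.λ.λ.1))) ((λ.0) ((λ.λ.0) (λ.λ.λ.1))))
  →4  λ.(λ.(λ.0) ((λ.λ.0) (λ.λ.λ.1))) ((λ.0) ((λ.λ.0) (λ.λ.λ.1)))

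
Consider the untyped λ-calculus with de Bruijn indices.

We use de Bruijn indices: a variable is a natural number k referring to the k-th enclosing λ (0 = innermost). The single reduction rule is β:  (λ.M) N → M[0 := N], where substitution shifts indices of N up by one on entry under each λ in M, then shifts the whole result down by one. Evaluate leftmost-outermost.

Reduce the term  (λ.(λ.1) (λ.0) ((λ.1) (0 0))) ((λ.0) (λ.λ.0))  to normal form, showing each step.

Answer: normal form = λ.0  (in 4 steps)

Reduction:
  start: (λ.(λ.1) (λ.0) ((λ.1) (0 0))) ((λ.0) (λ.λ.0))
  step 1: (λ.(λ.0) (λ.λ.0)) (λ.0) ((λ.(λ.0) (λ.λ.0)) ((λ.0) (λ.λ.0) ((λ.0) (λ.λ.0))))
  step 2: (λ.0) (λ.λ.0) ((λ.(λ.0) (λ.λ.0)) ((λ.0) (λ.λ.0) ((λ.0) (λ.λ.0))))
  step 3: (λ.λ.0) ((λ.(λ.0) (λ.λ.0)) ((λ.0) (λ.λ.0) ((λ.0) (λ.λ.0))))
  step 4: λ.0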